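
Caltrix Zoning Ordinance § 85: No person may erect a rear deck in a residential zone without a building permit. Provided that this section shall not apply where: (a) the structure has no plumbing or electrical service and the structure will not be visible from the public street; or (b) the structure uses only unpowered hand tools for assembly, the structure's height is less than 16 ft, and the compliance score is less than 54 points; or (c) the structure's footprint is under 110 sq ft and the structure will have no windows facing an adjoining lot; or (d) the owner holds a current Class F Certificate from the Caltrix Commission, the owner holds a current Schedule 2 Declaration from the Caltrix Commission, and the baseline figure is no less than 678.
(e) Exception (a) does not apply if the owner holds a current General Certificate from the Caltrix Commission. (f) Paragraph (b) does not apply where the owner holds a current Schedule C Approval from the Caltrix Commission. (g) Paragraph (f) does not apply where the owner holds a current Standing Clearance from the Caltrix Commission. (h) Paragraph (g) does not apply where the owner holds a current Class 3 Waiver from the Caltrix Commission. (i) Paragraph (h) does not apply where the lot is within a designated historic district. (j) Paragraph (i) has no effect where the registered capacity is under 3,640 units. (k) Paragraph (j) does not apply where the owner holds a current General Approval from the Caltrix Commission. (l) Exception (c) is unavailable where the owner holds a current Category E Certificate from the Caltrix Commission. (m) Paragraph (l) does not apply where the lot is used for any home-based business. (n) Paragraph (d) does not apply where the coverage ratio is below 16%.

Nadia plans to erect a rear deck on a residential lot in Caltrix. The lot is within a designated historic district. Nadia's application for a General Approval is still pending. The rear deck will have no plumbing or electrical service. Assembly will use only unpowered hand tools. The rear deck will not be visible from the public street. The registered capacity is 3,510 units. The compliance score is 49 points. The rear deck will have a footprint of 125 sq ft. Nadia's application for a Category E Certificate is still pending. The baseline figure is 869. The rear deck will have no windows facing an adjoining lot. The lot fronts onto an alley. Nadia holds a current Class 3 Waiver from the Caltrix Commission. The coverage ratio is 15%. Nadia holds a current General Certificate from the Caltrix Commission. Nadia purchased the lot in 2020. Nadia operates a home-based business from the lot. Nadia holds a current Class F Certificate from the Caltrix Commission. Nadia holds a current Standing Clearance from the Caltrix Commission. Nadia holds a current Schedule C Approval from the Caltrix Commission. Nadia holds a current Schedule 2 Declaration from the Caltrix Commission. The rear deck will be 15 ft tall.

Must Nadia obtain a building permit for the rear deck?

Yes — Nadia must obtain a building permit.

All of (a)'s requirements are met (there is no plumbing or electrical service; the structure will not be visible from the street). However, paragraph (e) must be considered: (e) operates — a current General Certificate is held. So (a) is unavailable.
Exception (b) is satisfied on its face — assembly uses only hand tools; the structure's height is 15 ft, less than the 16 ft limit; the compliance score is 49 points, less than the 54 points limit. But: (f) applies — a current Schedule C Approval is held. (g) would limit (f) — a current Standing Clearance is held — but (h) sets (g) aside: (h) operates against (g): a current Class 3 Waiver is held. (i) is engaged (the lot is in a historic district), but is set aside by (j): (j) operates — the registered capacity is 3,510 units, under the 3,640 units limit. (k) does not operate here (no current General Approval is held), so (j) stands. So (b) is unavailable.
Exception (c) requires that the structure's footprint is under 110 sq ft; but the structure's footprint is 125 sq ft, not under 110 sq ft, so (c) is unavailable.
Exception (d): a current Class F Certificate is held; a current Schedule 2 Declaration is held; the baseline figure is 869, meeting the 678 threshold — every condition holds. Turning to paragraph (n): (n) operates against (d): the coverage ratio is 15%, below the 16% limit. (d) is therefore removed.
No exception displaces § 85.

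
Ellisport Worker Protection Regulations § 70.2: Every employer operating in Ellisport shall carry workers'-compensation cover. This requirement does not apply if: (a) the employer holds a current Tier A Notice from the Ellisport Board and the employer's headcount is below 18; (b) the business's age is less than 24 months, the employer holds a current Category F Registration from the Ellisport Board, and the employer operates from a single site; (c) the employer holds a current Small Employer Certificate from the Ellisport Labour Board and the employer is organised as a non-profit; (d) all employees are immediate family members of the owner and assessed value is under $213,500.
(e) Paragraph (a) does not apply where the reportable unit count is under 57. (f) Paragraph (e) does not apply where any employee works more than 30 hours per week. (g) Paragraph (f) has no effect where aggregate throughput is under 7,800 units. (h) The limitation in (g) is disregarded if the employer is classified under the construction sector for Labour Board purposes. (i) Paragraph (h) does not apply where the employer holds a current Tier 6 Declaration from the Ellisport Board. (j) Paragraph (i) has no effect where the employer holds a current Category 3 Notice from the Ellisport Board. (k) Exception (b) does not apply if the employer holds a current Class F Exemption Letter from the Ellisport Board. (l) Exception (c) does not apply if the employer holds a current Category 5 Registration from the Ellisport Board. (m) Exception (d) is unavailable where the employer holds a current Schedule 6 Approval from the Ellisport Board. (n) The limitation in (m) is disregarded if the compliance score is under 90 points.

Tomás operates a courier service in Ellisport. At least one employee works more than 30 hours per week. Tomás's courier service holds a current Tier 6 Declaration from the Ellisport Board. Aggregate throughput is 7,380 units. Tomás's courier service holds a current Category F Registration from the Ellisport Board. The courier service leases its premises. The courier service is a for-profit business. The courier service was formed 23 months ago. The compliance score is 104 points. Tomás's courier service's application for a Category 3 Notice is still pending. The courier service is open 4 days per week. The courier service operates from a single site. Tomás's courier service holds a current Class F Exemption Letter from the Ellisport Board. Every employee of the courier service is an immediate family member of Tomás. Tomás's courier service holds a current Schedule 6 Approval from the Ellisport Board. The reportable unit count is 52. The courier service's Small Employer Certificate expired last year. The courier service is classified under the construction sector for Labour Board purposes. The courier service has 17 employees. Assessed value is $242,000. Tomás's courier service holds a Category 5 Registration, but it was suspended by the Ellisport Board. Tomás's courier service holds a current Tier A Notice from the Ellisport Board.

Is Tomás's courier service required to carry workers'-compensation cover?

Yes — Tomás's courier service must carry workers'-compensation cover.

Exception (a)'s conditions are all satisfied: a current Tier A Notice is held; the employer's headcount is 17, below the 18 limit. But: (e) operates against (a): the reportable unit count is 52, under the 57 limit. (f) would limit (e) — at least one employee exceeds 30 hours/week — but (g) sets (f) aside: (g) operates against (f): aggregate throughput is 7,380 units, under the 7,800 units limit. (h) would limit (g) — the courier service is classified under the construction sector — but (i) sets (h) aside: (i) operates against (h): a current Tier 6 Declaration is held. (j) is inapplicable (there is no Category 3 Notice in force), so (i) stands. Exception (a) does not apply.
Exception (b)'s conditions are all satisfied: the business's age is 23 months, less than the 24 months limit; a current Category F Registration is held; the employer operates from a single site. But applying paragraph (k): (k) is engaged — a current Class F Exemption Letter is held. So (b) is unavailable.
Exception (c) does not apply: the Small Employer Certificate has expired.
Exception (d) fails — assessed value is $242,000, not under $213,500.
No exception displaces § 70.2.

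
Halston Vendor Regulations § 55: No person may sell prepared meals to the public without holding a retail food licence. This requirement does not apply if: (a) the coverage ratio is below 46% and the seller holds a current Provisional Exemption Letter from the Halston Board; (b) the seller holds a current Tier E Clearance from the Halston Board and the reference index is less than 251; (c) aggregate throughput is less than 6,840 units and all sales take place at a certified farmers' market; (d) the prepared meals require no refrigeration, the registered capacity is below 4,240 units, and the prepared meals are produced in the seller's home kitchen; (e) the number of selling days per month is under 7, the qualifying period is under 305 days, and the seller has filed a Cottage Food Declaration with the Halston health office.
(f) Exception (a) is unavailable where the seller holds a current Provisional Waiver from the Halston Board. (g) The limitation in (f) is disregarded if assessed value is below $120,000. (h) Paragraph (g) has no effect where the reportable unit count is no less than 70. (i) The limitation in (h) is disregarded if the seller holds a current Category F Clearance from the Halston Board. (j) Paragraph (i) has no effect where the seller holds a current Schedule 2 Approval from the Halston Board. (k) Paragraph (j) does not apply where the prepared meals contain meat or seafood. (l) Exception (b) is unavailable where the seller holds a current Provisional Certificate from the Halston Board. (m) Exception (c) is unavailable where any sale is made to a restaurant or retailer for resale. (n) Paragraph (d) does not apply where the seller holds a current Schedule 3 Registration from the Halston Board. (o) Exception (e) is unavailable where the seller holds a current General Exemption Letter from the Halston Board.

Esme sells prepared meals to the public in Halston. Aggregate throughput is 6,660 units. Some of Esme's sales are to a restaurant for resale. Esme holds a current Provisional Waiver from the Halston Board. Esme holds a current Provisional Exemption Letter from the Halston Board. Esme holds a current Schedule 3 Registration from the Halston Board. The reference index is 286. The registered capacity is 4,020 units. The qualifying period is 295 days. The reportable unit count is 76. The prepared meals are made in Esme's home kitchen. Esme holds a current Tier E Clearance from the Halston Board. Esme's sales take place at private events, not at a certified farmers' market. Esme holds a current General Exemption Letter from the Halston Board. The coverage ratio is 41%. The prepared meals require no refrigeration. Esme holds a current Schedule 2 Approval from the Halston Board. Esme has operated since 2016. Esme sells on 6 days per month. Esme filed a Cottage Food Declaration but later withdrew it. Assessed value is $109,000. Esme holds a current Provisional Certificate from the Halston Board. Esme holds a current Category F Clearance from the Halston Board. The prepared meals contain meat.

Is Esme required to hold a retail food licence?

All of (a)'s requirements are met (the coverage ratio is 41%, below the 46% limit; a current Provisional Exemption Letter is held). As to paragraphs (f)–(k): (f) is engaged (a current Provisional Waiver is held), but is itself disapplied by (g): (g) operates against (f): assessed value is $109,000, below the $120,000 limit. (h) would limit (g) — the reportable unit count is 76, meeting the 70 threshold — but (i) sets (h) aside: (i) operates — a current Category F Clearance is held. (j) would limit (i) — a current Schedule 2 Approval is held — but (k) sets (j) aside: (k) operates against (j): the prepared meals contain meat. (a) remains available.
Exception (b) does not apply: the reference index is 286, not less than 251.
Exception (c) requires that all sales take place at a certified farmers' market; but sales are at private events, not a certified farmers' market, so (c) is unavailable.
Exception (d): the prepared meals are shelf-stable; the registered capacity is 4,020 units, below the 4,240 units limit; the prepared meals are home-kitchen produced — every condition holds. However, paragraph (n) must be considered: (n) operates against (d): a current Schedule 3 Registration is held. Exception (d) does not apply.
Exception (e) fails — the Cottage Food Declaration was withdrawn.

No — exception (a) applies; Esme is not required to hold a retail food licence.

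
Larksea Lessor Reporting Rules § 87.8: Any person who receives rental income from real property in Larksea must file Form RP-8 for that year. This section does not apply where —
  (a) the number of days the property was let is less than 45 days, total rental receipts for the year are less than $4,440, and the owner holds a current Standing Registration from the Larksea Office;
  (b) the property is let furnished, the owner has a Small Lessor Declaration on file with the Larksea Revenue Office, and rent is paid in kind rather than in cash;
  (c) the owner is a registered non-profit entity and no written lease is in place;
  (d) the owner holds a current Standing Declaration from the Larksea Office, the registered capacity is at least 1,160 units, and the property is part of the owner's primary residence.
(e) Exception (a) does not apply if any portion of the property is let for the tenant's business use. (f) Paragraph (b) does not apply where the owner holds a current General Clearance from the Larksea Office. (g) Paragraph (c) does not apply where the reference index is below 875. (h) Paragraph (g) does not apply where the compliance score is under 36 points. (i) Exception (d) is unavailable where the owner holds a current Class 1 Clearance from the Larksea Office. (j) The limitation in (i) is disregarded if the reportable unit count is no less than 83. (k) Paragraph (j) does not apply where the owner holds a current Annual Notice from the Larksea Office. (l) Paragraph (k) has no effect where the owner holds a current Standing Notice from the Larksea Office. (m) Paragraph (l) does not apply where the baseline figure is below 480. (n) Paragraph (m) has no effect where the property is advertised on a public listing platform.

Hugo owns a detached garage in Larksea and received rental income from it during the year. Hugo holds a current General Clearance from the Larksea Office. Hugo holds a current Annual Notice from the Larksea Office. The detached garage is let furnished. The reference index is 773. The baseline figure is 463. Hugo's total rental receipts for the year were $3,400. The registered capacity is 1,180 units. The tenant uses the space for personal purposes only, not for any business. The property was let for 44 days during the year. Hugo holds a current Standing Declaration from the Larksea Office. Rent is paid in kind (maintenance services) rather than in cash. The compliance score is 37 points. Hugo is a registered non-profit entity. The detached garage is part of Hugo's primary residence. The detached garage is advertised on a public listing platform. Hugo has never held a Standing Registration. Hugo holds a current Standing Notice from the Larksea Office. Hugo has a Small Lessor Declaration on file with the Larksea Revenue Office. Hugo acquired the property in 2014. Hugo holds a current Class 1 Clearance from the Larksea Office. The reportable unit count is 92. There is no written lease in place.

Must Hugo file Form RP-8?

No — exception (d) applies; Hugo is not required to file Form RP-8.

Exception (a) does not apply: there is no Standing Registration in force.
All of (b)'s requirements are met (the property is let furnished; a Small Lessor Declaration is on file; rent is paid in kind). Turning to paragraph (f): (f) operates against (b): a current General Clearance is held. So (b) is unavailable.
Exception (c) is satisfied on its face — Hugo is a registered non-profit; there is no written lease. But applying paragraphs (g)–(h): (g) is triggered — the reference index is 773, below the 875 limit. (h), which would lift (g), is not triggered — the compliance score is 37 points, not under 36 points. (c) is therefore removed.
Exception (d): a current Standing Declaration is held; the registered capacity is 1,180 units, meeting the 1,160 units threshold; the detached garage is part of the primary residence — every condition holds. Applying paragraphs (i)–(n): (i) is triggered (a current Class 1 Clearance is held), but is overridden by (j): (j) operates against (i): the reportable unit count is 92, meeting the 83 threshold. (k) applies (a current Annual Notice is held), but is overridden by (l): (l) operates — a current Standing Notice is held. (m) would limit (l) — the baseline figure is 463, below the 480 limit — but (n) sets (m) aside: (n) operates against (m): the property is publicly advertised. (d) remains available.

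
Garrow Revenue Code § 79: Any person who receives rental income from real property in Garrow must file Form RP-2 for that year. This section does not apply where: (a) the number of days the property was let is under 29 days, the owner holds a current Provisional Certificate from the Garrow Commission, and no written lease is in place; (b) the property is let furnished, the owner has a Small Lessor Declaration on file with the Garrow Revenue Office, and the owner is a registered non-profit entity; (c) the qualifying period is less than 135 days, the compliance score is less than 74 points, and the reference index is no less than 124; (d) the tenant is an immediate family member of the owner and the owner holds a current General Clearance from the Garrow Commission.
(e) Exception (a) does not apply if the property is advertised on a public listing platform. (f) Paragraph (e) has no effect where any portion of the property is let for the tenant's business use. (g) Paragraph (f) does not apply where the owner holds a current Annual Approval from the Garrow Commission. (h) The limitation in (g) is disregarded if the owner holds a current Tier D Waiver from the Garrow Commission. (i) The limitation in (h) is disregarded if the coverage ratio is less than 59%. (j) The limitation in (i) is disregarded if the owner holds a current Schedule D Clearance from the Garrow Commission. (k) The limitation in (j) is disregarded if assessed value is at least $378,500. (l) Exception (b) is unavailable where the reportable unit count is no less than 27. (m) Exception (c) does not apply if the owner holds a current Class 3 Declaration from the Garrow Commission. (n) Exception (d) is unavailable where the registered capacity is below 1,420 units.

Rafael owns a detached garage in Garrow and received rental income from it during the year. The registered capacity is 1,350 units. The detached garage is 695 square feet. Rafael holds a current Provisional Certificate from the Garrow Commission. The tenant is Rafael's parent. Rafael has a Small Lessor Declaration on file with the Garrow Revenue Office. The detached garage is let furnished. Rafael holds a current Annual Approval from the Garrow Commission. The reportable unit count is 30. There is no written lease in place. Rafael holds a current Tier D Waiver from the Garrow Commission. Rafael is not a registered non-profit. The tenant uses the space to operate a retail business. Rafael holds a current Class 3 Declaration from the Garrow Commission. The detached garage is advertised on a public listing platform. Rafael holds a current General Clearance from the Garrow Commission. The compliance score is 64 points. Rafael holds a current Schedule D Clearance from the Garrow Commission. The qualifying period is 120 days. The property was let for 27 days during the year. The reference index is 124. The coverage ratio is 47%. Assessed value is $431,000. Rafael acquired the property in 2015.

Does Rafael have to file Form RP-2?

Exception (a) is satisfied on its face — the number of days the property was let is 27 days, under the 29 days limit; a current Provisional Certificate is held; there is no written lease. But applying paragraphs (e)–(k): (e) operates against (a): the property is publicly advertised. (f) operates (the space is let for business use), but is displaced by (g): (g) is triggered — a current Annual Approval is held. (h) would limit (g) — a current Tier D Waiver is held — but (i) sets (h) aside: (i) operates — the coverage ratio is 47%, less than the 59% limit. (j) would limit (i) — a current Schedule D Clearance is held — but (k) sets (j) aside: (k) operates against (j): assessed value is $431,000, meeting the $378,500 threshold. (a) is therefore removed.
Exception (b) does not apply: Rafael is not a registered non-profit.
Exception (c): the qualifying period is 120 days, less than the 135 days limit; the compliance score is 64 points, less than the 74 points limit; the reference index is 124, meeting the 124 threshold — every condition holds. But: (m) operates against (c): a current Class 3 Declaration is held. Exception (c) does not apply.
Exception (d): the tenant is an immediate family member; a current General Clearance is held — every condition holds. But: (n) is triggered — the registered capacity is 1,350 units, below the 1,420 units limit. Exception (d) does not apply.
None of the exceptions is available; § 79 applies in full.

Yes — Rafael must file Form RP-2.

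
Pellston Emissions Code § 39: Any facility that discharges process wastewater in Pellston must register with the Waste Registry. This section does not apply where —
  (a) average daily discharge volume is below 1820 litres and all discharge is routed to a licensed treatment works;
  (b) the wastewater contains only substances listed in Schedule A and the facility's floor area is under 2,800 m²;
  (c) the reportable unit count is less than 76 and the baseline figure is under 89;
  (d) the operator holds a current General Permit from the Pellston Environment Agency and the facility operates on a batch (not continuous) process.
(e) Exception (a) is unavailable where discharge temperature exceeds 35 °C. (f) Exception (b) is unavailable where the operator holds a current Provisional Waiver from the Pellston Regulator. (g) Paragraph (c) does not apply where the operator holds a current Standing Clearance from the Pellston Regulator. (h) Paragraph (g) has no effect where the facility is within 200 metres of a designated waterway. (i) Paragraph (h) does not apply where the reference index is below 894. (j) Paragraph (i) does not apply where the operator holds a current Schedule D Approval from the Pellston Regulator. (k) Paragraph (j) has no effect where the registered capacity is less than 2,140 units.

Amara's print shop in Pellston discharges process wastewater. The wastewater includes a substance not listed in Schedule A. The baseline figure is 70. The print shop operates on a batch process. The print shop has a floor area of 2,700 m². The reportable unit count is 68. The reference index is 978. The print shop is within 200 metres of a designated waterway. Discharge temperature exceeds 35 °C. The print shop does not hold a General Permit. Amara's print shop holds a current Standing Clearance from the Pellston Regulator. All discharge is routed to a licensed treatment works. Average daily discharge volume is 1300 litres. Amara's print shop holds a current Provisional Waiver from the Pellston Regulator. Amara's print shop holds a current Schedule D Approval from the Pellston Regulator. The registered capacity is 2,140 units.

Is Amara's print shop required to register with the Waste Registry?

Exception (a)'s conditions are all satisfied: average daily discharge volume is 1300 litres, below the 1820 litres limit; discharge is routed to a licensed treatment works. However, paragraph (e) must be considered: (e) operates against (a): discharge temperature exceeds 35 °C. Exception (a) does not apply.
Exception (b) does not apply: the wastewater includes a non-Schedule-A substance.
All of (c)'s requirements are met (the reportable unit count is 68, less than the 76 limit; the baseline figure is 70, under the 89 limit). Applying paragraphs (g)–(k): (g) would limit (c) — a current Standing Clearance is held — but (h) sets (g) aside: (h) is engaged — the print shop is within 200 m of a designated waterway. (i) is inapplicable (the reference index is 978, not below 894), so (h) stands. So (c) applies.
Exception (d) requires that the operator holds a current General Permit from the Pellston Environment Agency; but no General Permit is held, so (d) is unavailable.

No — exception (c) applies; Amara's print shop is not required to register with the Waste Registry.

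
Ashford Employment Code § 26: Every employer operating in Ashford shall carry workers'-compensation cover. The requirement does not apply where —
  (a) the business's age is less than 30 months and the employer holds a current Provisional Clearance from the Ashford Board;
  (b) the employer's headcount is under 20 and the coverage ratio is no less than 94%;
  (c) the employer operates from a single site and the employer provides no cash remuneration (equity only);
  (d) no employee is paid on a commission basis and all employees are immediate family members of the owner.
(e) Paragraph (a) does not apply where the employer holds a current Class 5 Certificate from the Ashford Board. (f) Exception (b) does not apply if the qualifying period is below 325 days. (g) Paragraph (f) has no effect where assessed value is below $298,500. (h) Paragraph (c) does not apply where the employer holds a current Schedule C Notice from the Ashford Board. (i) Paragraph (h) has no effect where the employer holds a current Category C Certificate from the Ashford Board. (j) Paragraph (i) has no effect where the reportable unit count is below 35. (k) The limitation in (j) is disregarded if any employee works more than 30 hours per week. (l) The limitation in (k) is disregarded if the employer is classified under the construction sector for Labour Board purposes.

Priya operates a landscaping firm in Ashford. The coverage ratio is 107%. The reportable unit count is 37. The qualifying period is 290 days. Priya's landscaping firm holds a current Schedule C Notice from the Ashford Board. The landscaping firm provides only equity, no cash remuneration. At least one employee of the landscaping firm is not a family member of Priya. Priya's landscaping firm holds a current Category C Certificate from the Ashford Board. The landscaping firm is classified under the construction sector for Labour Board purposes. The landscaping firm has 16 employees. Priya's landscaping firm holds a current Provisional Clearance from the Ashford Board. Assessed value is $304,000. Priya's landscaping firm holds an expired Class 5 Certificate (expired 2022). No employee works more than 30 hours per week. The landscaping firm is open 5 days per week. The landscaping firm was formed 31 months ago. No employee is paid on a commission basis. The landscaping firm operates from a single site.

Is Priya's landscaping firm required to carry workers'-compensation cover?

No — exception (c) applies; Priya's landscaping firm is not required to carry workers'-compensation cover.

Exception (a) requires that the business's age is less than 30 months; but the business's age is 31 months, not less than 30 months, so (a) is unavailable.
All of (b)'s requirements are met (the employer's headcount is 16, under the 20 limit; the coverage ratio is 107%, meeting the 94% threshold). But: (f) operates against (b): the qualifying period is 290 days, below the 325 days limit. (g), which would lift (f), does not operate here — assessed value is $304,000, not below $298,500. Exception (b) does not apply.
Exception (c): the employer operates from a single site; remuneration is equity-only — every condition holds. As to paragraphs (h)–(l): (h) is triggered (a current Schedule C Notice is held), but yields to (i): (i) operates — a current Category C Certificate is held. (j) is inapplicable (the reportable unit count is 37, not below 35), so (i) stands. Exception (c) stands.
Exception (d) does not apply: at least one employee is not a family member.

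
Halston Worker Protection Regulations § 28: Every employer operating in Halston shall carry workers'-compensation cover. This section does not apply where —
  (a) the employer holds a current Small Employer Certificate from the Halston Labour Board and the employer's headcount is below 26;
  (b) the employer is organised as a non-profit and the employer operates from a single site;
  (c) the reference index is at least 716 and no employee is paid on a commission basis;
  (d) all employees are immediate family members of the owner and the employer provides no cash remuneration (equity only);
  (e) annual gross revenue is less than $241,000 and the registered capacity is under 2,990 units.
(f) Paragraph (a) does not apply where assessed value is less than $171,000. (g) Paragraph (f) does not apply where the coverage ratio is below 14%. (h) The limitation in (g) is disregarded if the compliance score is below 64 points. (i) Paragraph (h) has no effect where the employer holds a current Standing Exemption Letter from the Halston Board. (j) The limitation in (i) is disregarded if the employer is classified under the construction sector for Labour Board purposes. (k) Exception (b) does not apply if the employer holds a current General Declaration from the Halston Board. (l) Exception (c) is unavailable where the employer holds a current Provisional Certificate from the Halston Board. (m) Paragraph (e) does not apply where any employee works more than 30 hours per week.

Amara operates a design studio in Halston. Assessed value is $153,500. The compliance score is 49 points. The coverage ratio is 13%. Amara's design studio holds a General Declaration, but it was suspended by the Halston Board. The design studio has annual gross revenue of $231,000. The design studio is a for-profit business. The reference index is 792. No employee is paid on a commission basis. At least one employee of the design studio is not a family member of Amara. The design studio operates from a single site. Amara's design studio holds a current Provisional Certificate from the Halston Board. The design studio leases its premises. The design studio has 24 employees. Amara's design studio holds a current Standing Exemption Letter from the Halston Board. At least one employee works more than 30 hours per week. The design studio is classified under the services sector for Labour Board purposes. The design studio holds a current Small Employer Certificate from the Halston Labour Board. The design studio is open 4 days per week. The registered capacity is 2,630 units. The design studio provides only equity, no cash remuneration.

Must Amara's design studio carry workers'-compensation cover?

All of (a)'s requirements are met (a current Small Employer Certificate is held; the employer's headcount is 24, below the 26 limit). Applying paragraphs (f)–(j): (f) is engaged (assessed value is $153,500, less than the $171,000 limit), but is overridden by (g): (g) is triggered — the coverage ratio is 13%, below the 14% limit. (h) is triggered (the compliance score is 49 points, below the 64 points limit), but is displaced by (i): (i) is triggered — a current Standing Exemption Letter is held. (j) does not operate here (the design studio is classified under the services sector), so (i) stands. So (a) applies.
Exception (b) does not apply: the employer is for-profit.
Exception (c): the reference index is 792, meeting the 716 threshold; no employee is paid on commission — every condition holds. But applying paragraph (l): (l) operates — a current Provisional Certificate is held. So (c) is unavailable.
Exception (d) does not apply: at least one employee is not a family member.
All of (e)'s requirements are met (annual gross revenue is $231,000, less than the $241,000 limit; the registered capacity is 2,630 units, under the 2,990 units limit). Turning to paragraph (m): (m) operates against (e): at least one employee exceeds 30 hours/week. (e) is therefore removed.

No — exception (a) applies; Amara's design studio is not required to carry workers'-compensation cover.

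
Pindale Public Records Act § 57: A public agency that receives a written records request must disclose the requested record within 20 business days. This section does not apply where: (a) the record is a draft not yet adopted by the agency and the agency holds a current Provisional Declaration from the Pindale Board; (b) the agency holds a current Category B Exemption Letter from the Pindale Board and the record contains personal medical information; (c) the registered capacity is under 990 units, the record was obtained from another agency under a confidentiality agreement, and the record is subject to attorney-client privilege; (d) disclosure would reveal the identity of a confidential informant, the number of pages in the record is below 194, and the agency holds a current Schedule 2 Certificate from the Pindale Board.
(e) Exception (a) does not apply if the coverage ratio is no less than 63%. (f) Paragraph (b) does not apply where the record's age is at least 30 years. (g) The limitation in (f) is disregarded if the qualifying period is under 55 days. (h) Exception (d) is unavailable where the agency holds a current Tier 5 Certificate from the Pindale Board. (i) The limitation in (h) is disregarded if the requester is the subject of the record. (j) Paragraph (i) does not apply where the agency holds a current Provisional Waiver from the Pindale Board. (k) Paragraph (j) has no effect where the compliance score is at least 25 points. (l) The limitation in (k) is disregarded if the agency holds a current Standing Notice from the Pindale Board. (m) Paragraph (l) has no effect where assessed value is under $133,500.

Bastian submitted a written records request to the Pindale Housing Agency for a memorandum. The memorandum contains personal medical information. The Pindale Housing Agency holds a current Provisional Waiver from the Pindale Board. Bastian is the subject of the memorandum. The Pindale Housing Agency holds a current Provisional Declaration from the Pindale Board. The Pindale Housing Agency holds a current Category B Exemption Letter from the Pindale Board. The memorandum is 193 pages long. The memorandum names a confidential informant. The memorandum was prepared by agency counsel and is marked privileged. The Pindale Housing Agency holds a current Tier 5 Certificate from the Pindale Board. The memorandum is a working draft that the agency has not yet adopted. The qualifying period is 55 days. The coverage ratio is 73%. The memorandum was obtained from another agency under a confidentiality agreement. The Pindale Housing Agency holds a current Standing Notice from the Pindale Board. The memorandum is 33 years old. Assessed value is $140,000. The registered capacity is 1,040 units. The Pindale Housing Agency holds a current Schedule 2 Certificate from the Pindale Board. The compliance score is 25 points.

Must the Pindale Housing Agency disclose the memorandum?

Exception (a) is satisfied on its face — the memorandum is an unadopted draft; a current Provisional Declaration is held. However, paragraph (e) must be considered: (e) operates against (a): the coverage ratio is 73%, meeting the 63% threshold. (a) is therefore removed.
Exception (b): a current Category B Exemption Letter is held; the memorandum contains personal medical information — every condition holds. Turning to paragraphs (f)–(g): (f) operates against (b): the record's age is 33 years, meeting the 30 years threshold. (g), which would lift (f), is not engaged — the qualifying period is 55 days, not under 55 days. Exception (b) does not apply.
Exception (c) requires that the registered capacity is under 990 units; but the registered capacity is 1,040 units, not under 990 units, so (c) is unavailable.
Exception (d): the memorandum names a confidential informant; the number of pages in the record is 193, below the 194 limit; a current Schedule 2 Certificate is held — every condition holds. However, paragraphs (h)–(m) must be considered: (h) operates against (d): a current Tier 5 Certificate is held. (i) is engaged (Bastian is the subject of the memorandum), but is overridden by (j): (j) is engaged — a current Provisional Waiver is held. (k) would limit (j) — the compliance score is 25 points, meeting the 25 points threshold — but (l) sets (k) aside: (l) operates against (k): a current Standing Notice is held. (m), which would lift (l), is not engaged — assessed value is $140,000, not under $133,500. Exception (d) does not apply.
Every exception is unavailable, so the rule governs.

Yes — the Pindale Housing Agency must disclose the memorandum.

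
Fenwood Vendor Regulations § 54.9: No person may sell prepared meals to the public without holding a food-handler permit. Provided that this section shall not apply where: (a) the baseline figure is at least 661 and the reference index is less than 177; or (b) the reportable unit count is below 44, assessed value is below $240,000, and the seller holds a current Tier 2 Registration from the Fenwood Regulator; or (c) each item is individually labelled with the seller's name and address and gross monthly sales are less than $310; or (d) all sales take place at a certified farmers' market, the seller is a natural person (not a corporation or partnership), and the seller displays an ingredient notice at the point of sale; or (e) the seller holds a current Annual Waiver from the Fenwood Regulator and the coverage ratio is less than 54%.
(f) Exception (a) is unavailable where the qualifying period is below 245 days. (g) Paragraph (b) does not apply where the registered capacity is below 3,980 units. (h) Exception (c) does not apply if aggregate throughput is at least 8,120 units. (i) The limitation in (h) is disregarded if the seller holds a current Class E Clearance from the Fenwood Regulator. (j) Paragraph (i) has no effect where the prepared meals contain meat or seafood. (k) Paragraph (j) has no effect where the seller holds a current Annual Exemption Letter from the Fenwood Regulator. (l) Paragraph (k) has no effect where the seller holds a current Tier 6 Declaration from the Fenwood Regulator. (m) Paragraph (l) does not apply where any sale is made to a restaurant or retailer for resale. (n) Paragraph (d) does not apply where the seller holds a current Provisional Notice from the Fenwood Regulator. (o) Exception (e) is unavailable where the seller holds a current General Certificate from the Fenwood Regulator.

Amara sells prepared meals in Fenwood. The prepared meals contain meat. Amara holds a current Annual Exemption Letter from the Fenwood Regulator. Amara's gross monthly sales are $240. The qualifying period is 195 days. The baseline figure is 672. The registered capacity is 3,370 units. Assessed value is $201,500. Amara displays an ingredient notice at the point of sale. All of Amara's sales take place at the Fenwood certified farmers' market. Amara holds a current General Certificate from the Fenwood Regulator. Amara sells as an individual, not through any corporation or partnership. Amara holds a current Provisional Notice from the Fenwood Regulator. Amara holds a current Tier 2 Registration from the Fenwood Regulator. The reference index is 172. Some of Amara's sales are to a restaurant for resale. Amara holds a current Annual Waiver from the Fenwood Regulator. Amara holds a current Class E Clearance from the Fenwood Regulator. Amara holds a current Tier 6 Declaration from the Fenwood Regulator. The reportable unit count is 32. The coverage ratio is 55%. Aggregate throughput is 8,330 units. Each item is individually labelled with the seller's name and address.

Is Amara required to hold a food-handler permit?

All of (a)'s requirements are met (the baseline figure is 672, meeting the 661 threshold; the reference index is 172, less than the 177 limit). However, paragraph (f) must be considered: (f) operates — the qualifying period is 195 days, below the 245 days limit. Exception (a) does not apply.
Exception (b): the reportable unit count is 32, below the 44 limit; assessed value is $201,500, below the $240,000 limit; a current Tier 2 Registration is held — every condition holds. But: (g) is engaged — the registered capacity is 3,370 units, below the 3,980 units limit. Exception (b) does not apply.
Exception (c)'s conditions are all satisfied: items are individually labelled; gross monthly sales are $240, less than the $310 limit. Applying paragraphs (h)–(m): (h) operates (aggregate throughput is 8,330 units, meeting the 8,120 units threshold), but is itself disapplied by (i): (i) operates — a current Class E Clearance is held. (j) is engaged (the prepared meals contain meat), but is itself disapplied by (k): (k) operates — a current Annual Exemption Letter is held. (l) applies (a current Tier 6 Declaration is held), but is set aside by (m): (m) operates against (l): some sales are to a restaurant for resale. (c) remains available.
Exception (d)'s conditions are all satisfied: all sales are at a certified farmers' market; the seller is a natural person; an ingredient notice is displayed. Turning to paragraph (n): (n) operates against (d): a current Provisional Notice is held. Exception (d) does not apply.
Exception (e) does not apply: the coverage ratio is 55%, not less than 54%.

No — exception (c) applies; Amara is not required to hold a food-handler permit.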